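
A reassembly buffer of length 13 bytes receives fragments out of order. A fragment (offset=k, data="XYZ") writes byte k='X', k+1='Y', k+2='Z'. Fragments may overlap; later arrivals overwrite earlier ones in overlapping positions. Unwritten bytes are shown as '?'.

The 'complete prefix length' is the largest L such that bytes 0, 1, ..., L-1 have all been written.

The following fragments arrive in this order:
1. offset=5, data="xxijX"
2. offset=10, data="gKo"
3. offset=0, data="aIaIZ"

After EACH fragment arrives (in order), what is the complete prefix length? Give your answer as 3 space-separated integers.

Fragment 1: offset=5 data="xxijX" -> buffer=?????xxijX??? -> prefix_len=0
Fragment 2: offset=10 data="gKo" -> buffer=?????xxijXgKo -> prefix_len=0
Fragment 3: offset=0 data="aIaIZ" -> buffer=aIaIZxxijXgKo -> prefix_len=13

Answer: 0 0 13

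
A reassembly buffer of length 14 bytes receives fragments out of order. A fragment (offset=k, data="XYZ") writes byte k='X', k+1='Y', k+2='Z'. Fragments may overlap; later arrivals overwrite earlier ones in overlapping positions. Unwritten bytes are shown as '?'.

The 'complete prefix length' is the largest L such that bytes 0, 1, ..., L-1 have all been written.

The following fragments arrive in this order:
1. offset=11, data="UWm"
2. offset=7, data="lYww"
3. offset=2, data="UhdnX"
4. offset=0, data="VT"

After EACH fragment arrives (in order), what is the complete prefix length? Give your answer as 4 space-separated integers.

Fragment 1: offset=11 data="UWm" -> buffer=???????????UWm -> prefix_len=0
Fragment 2: offset=7 data="lYww" -> buffer=???????lYwwUWm -> prefix_len=0
Fragment 3: offset=2 data="UhdnX" -> buffer=??UhdnXlYwwUWm -> prefix_len=0
Fragment 4: offset=0 data="VT" -> buffer=VTUhdnXlYwwUWm -> prefix_len=14

Answer: 0 0 0 14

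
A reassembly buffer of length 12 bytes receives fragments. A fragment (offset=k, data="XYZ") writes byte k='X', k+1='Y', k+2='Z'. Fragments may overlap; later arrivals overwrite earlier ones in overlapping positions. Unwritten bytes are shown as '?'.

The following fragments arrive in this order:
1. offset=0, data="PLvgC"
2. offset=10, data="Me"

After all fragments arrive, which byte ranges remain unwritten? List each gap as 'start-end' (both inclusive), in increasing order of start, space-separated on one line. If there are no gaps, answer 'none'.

Answer: 5-9

Derivation:
Fragment 1: offset=0 len=5
Fragment 2: offset=10 len=2
Gaps: 5-9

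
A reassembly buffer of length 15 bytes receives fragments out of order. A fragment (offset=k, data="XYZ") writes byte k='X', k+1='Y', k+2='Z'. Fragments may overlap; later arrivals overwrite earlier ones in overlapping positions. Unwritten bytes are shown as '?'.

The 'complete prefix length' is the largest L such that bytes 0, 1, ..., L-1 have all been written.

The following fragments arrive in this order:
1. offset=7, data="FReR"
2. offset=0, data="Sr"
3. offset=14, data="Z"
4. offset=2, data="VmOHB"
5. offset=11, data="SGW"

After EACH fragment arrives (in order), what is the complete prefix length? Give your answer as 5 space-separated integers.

Fragment 1: offset=7 data="FReR" -> buffer=???????FReR???? -> prefix_len=0
Fragment 2: offset=0 data="Sr" -> buffer=Sr?????FReR???? -> prefix_len=2
Fragment 3: offset=14 data="Z" -> buffer=Sr?????FReR???Z -> prefix_len=2
Fragment 4: offset=2 data="VmOHB" -> buffer=SrVmOHBFReR???Z -> prefix_len=11
Fragment 5: offset=11 data="SGW" -> buffer=SrVmOHBFReRSGWZ -> prefix_len=15

Answer: 0 2 2 11 15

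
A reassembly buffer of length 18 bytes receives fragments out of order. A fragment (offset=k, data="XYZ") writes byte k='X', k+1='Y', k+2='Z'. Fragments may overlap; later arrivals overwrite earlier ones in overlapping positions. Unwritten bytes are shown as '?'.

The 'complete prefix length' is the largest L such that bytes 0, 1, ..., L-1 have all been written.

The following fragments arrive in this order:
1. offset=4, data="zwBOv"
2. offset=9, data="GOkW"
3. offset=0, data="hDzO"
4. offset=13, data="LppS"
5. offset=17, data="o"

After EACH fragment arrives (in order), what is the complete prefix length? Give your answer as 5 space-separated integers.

Answer: 0 0 13 17 18

Derivation:
Fragment 1: offset=4 data="zwBOv" -> buffer=????zwBOv????????? -> prefix_len=0
Fragment 2: offset=9 data="GOkW" -> buffer=????zwBOvGOkW????? -> prefix_len=0
Fragment 3: offset=0 data="hDzO" -> buffer=hDzOzwBOvGOkW????? -> prefix_len=13
Fragment 4: offset=13 data="LppS" -> buffer=hDzOzwBOvGOkWLppS? -> prefix_len=17
Fragment 5: offset=17 data="o" -> buffer=hDzOzwBOvGOkWLppSo -> prefix_len=18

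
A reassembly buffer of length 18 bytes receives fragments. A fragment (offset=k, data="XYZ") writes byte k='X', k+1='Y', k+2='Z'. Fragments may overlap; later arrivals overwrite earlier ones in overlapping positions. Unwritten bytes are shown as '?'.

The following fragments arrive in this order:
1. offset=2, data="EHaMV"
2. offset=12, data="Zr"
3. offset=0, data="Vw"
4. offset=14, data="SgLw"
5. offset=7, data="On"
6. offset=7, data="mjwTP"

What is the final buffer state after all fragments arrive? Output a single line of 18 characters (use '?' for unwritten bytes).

Answer: VwEHaMVmjwTPZrSgLw

Derivation:
Fragment 1: offset=2 data="EHaMV" -> buffer=??EHaMV???????????
Fragment 2: offset=12 data="Zr" -> buffer=??EHaMV?????Zr????
Fragment 3: offset=0 data="Vw" -> buffer=VwEHaMV?????Zr????
Fragment 4: offset=14 data="SgLw" -> buffer=VwEHaMV?????ZrSgLw
Fragment 5: offset=7 data="On" -> buffer=VwEHaMVOn???ZrSgLw
Fragment 6: offset=7 data="mjwTP" -> buffer=VwEHaMVmjwTPZrSgLw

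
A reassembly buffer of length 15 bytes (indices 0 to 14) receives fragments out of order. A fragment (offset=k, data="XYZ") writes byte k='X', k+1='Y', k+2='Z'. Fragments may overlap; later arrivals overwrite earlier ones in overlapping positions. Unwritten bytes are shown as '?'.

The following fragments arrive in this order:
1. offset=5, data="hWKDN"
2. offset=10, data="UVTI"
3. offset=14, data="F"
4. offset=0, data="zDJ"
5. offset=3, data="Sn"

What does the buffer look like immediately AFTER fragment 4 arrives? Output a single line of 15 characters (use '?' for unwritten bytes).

Answer: zDJ??hWKDNUVTIF

Derivation:
Fragment 1: offset=5 data="hWKDN" -> buffer=?????hWKDN?????
Fragment 2: offset=10 data="UVTI" -> buffer=?????hWKDNUVTI?
Fragment 3: offset=14 data="F" -> buffer=?????hWKDNUVTIF
Fragment 4: offset=0 data="zDJ" -> buffer=zDJ??hWKDNUVTIF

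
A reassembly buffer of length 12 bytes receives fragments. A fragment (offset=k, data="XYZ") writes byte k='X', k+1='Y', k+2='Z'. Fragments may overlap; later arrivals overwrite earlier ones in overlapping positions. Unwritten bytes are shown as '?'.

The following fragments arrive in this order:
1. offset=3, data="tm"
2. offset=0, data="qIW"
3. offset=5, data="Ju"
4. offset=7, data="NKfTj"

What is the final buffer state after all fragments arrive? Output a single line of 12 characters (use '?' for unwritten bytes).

Answer: qIWtmJuNKfTj

Derivation:
Fragment 1: offset=3 data="tm" -> buffer=???tm???????
Fragment 2: offset=0 data="qIW" -> buffer=qIWtm???????
Fragment 3: offset=5 data="Ju" -> buffer=qIWtmJu?????
Fragment 4: offset=7 data="NKfTj" -> buffer=qIWtmJuNKfTj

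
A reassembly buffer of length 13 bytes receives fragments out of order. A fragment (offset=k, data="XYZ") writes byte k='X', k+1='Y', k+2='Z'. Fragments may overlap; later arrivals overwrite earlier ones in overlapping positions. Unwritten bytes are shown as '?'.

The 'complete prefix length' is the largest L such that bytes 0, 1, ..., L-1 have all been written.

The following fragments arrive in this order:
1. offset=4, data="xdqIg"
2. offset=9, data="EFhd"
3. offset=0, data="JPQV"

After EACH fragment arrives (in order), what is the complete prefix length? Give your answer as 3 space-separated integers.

Fragment 1: offset=4 data="xdqIg" -> buffer=????xdqIg???? -> prefix_len=0
Fragment 2: offset=9 data="EFhd" -> buffer=????xdqIgEFhd -> prefix_len=0
Fragment 3: offset=0 data="JPQV" -> buffer=JPQVxdqIgEFhd -> prefix_len=13

Answer: 0 0 13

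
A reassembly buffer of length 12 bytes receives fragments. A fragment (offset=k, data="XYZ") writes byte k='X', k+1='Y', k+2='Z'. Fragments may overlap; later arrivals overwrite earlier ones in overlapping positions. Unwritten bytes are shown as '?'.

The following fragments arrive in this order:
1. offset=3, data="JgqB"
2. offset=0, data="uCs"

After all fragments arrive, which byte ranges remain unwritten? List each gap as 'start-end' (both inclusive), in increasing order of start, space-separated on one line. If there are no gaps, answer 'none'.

Fragment 1: offset=3 len=4
Fragment 2: offset=0 len=3
Gaps: 7-11

Answer: 7-11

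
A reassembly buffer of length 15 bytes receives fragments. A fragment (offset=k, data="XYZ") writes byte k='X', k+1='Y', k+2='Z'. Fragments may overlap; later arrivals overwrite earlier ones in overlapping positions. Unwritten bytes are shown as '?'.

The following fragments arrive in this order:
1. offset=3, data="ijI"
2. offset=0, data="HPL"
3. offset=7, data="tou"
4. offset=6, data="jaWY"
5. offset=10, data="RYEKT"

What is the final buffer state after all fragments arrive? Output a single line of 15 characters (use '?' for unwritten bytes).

Fragment 1: offset=3 data="ijI" -> buffer=???ijI?????????
Fragment 2: offset=0 data="HPL" -> buffer=HPLijI?????????
Fragment 3: offset=7 data="tou" -> buffer=HPLijI?tou?????
Fragment 4: offset=6 data="jaWY" -> buffer=HPLijIjaWY?????
Fragment 5: offset=10 data="RYEKT" -> buffer=HPLijIjaWYRYEKT

Answer: HPLijIjaWYRYEKT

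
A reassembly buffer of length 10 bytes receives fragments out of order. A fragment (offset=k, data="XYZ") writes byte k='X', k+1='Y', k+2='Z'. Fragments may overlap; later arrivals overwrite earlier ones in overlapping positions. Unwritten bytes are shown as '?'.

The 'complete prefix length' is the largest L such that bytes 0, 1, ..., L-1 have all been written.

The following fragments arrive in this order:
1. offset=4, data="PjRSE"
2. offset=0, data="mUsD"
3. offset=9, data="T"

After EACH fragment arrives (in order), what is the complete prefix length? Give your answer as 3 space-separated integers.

Answer: 0 9 10

Derivation:
Fragment 1: offset=4 data="PjRSE" -> buffer=????PjRSE? -> prefix_len=0
Fragment 2: offset=0 data="mUsD" -> buffer=mUsDPjRSE? -> prefix_len=9
Fragment 3: offset=9 data="T" -> buffer=mUsDPjRSET -> prefix_len=10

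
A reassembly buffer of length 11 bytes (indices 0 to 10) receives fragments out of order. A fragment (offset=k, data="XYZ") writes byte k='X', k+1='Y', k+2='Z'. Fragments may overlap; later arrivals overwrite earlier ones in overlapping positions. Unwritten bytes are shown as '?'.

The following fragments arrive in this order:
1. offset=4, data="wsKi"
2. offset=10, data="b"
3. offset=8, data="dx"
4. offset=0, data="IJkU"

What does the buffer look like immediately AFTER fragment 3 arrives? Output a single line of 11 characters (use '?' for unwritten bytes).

Answer: ????wsKidxb

Derivation:
Fragment 1: offset=4 data="wsKi" -> buffer=????wsKi???
Fragment 2: offset=10 data="b" -> buffer=????wsKi??b
Fragment 3: offset=8 data="dx" -> buffer=????wsKidxb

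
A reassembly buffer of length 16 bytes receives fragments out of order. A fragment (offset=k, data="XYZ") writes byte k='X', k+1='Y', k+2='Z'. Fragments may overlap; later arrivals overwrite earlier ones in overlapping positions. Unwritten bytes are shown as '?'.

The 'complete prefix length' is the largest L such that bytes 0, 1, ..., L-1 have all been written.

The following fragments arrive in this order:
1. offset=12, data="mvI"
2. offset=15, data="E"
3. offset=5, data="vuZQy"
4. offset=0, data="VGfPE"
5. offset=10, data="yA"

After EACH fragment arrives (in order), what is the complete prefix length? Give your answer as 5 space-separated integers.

Answer: 0 0 0 10 16

Derivation:
Fragment 1: offset=12 data="mvI" -> buffer=????????????mvI? -> prefix_len=0
Fragment 2: offset=15 data="E" -> buffer=????????????mvIE -> prefix_len=0
Fragment 3: offset=5 data="vuZQy" -> buffer=?????vuZQy??mvIE -> prefix_len=0
Fragment 4: offset=0 data="VGfPE" -> buffer=VGfPEvuZQy??mvIE -> prefix_len=10
Fragment 5: offset=10 data="yA" -> buffer=VGfPEvuZQyyAmvIE -> prefix_len=16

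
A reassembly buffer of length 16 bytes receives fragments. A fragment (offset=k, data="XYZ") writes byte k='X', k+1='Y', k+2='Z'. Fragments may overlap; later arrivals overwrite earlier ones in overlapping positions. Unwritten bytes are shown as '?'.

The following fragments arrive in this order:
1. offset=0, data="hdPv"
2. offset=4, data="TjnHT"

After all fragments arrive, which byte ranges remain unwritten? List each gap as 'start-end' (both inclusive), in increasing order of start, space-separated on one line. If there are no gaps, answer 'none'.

Fragment 1: offset=0 len=4
Fragment 2: offset=4 len=5
Gaps: 9-15

Answer: 9-15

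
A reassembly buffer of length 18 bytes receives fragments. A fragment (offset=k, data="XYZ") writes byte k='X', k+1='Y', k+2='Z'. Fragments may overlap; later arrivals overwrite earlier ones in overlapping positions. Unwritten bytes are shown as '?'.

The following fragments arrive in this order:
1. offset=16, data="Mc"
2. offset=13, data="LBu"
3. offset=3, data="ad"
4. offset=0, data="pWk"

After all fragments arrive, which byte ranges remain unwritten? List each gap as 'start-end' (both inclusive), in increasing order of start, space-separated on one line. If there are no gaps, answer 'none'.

Answer: 5-12

Derivation:
Fragment 1: offset=16 len=2
Fragment 2: offset=13 len=3
Fragment 3: offset=3 len=2
Fragment 4: offset=0 len=3
Gaps: 5-12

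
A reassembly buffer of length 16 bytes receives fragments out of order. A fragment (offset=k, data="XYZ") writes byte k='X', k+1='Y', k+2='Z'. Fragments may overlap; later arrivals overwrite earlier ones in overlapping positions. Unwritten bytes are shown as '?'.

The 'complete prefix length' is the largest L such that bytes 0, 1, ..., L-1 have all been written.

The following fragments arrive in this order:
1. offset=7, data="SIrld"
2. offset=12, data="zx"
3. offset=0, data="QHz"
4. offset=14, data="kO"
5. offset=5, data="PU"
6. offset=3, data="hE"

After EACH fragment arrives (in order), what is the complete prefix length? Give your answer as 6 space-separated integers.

Fragment 1: offset=7 data="SIrld" -> buffer=???????SIrld???? -> prefix_len=0
Fragment 2: offset=12 data="zx" -> buffer=???????SIrldzx?? -> prefix_len=0
Fragment 3: offset=0 data="QHz" -> buffer=QHz????SIrldzx?? -> prefix_len=3
Fragment 4: offset=14 data="kO" -> buffer=QHz????SIrldzxkO -> prefix_len=3
Fragment 5: offset=5 data="PU" -> buffer=QHz??PUSIrldzxkO -> prefix_len=3
Fragment 6: offset=3 data="hE" -> buffer=QHzhEPUSIrldzxkO -> prefix_len=16

Answer: 0 0 3 3 3 16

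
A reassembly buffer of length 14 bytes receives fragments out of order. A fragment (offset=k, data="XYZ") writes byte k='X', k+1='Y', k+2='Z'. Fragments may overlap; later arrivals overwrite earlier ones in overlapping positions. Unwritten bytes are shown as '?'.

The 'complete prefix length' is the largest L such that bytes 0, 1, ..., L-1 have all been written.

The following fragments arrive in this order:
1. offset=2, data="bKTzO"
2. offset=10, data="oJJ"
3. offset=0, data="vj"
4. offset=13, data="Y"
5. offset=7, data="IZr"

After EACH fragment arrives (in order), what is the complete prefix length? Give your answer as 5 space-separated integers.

Fragment 1: offset=2 data="bKTzO" -> buffer=??bKTzO??????? -> prefix_len=0
Fragment 2: offset=10 data="oJJ" -> buffer=??bKTzO???oJJ? -> prefix_len=0
Fragment 3: offset=0 data="vj" -> buffer=vjbKTzO???oJJ? -> prefix_len=7
Fragment 4: offset=13 data="Y" -> buffer=vjbKTzO???oJJY -> prefix_len=7
Fragment 5: offset=7 data="IZr" -> buffer=vjbKTzOIZroJJY -> prefix_len=14

Answer: 0 0 7 7 14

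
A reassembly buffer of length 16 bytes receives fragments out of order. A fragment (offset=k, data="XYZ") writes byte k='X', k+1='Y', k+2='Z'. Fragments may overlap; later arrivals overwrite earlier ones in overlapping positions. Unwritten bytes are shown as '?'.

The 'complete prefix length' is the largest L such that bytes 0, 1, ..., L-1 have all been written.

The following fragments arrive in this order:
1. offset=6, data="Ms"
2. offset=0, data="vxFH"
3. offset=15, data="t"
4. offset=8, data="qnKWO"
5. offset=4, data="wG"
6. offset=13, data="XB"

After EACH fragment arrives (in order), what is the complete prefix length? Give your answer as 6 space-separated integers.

Answer: 0 4 4 4 13 16

Derivation:
Fragment 1: offset=6 data="Ms" -> buffer=??????Ms???????? -> prefix_len=0
Fragment 2: offset=0 data="vxFH" -> buffer=vxFH??Ms???????? -> prefix_len=4
Fragment 3: offset=15 data="t" -> buffer=vxFH??Ms???????t -> prefix_len=4
Fragment 4: offset=8 data="qnKWO" -> buffer=vxFH??MsqnKWO??t -> prefix_len=4
Fragment 5: offset=4 data="wG" -> buffer=vxFHwGMsqnKWO??t -> prefix_len=13
Fragment 6: offset=13 data="XB" -> buffer=vxFHwGMsqnKWOXBt -> prefix_len=16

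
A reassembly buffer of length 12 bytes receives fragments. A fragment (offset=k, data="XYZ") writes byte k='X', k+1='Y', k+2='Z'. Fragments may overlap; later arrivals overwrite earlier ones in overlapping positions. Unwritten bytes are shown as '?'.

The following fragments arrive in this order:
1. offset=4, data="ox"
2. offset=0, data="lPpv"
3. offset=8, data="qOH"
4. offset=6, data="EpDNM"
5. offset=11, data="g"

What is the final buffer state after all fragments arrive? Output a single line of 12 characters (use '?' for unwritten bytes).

Answer: lPpvoxEpDNMg

Derivation:
Fragment 1: offset=4 data="ox" -> buffer=????ox??????
Fragment 2: offset=0 data="lPpv" -> buffer=lPpvox??????
Fragment 3: offset=8 data="qOH" -> buffer=lPpvox??qOH?
Fragment 4: offset=6 data="EpDNM" -> buffer=lPpvoxEpDNM?
Fragment 5: offset=11 data="g" -> buffer=lPpvoxEpDNMg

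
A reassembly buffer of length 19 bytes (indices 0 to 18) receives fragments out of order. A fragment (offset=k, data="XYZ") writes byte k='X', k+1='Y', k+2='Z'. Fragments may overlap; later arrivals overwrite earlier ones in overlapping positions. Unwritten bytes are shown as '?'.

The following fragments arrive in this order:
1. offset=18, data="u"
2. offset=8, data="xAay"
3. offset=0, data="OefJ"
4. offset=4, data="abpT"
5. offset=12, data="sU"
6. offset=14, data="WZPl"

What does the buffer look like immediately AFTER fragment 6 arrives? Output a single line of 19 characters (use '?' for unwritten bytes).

Answer: OefJabpTxAaysUWZPlu

Derivation:
Fragment 1: offset=18 data="u" -> buffer=??????????????????u
Fragment 2: offset=8 data="xAay" -> buffer=????????xAay??????u
Fragment 3: offset=0 data="OefJ" -> buffer=OefJ????xAay??????u
Fragment 4: offset=4 data="abpT" -> buffer=OefJabpTxAay??????u
Fragment 5: offset=12 data="sU" -> buffer=OefJabpTxAaysU????u
Fragment 6: offset=14 data="WZPl" -> buffer=OefJabpTxAaysUWZPlu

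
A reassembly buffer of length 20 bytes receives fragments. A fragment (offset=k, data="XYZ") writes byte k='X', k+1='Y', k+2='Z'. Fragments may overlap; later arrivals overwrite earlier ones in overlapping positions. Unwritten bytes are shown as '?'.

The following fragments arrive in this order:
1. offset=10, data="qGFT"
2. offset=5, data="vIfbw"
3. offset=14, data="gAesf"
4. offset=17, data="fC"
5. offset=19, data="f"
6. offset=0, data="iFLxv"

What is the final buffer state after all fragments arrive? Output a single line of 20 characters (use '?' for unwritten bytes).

Answer: iFLxvvIfbwqGFTgAefCf

Derivation:
Fragment 1: offset=10 data="qGFT" -> buffer=??????????qGFT??????
Fragment 2: offset=5 data="vIfbw" -> buffer=?????vIfbwqGFT??????
Fragment 3: offset=14 data="gAesf" -> buffer=?????vIfbwqGFTgAesf?
Fragment 4: offset=17 data="fC" -> buffer=?????vIfbwqGFTgAefC?
Fragment 5: offset=19 data="f" -> buffer=?????vIfbwqGFTgAefCf
Fragment 6: offset=0 data="iFLxv" -> buffer=iFLxvvIfbwqGFTgAefCf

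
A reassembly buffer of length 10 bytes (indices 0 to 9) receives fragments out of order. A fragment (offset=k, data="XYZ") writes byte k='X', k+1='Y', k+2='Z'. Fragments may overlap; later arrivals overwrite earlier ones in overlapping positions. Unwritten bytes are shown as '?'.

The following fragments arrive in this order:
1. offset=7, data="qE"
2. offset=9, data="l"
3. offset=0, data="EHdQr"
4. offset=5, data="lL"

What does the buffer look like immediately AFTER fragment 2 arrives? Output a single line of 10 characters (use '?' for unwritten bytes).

Fragment 1: offset=7 data="qE" -> buffer=???????qE?
Fragment 2: offset=9 data="l" -> buffer=???????qEl

Answer: ???????qEl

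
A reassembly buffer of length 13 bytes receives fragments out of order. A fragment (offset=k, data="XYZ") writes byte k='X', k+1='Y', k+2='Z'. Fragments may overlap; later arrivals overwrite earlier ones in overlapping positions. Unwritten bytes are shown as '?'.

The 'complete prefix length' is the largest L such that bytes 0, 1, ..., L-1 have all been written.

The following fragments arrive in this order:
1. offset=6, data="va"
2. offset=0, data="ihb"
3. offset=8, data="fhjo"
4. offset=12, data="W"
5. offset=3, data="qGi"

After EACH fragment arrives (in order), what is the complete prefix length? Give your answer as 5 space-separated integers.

Fragment 1: offset=6 data="va" -> buffer=??????va????? -> prefix_len=0
Fragment 2: offset=0 data="ihb" -> buffer=ihb???va????? -> prefix_len=3
Fragment 3: offset=8 data="fhjo" -> buffer=ihb???vafhjo? -> prefix_len=3
Fragment 4: offset=12 data="W" -> buffer=ihb???vafhjoW -> prefix_len=3
Fragment 5: offset=3 data="qGi" -> buffer=ihbqGivafhjoW -> prefix_len=13

Answer: 0 3 3 3 13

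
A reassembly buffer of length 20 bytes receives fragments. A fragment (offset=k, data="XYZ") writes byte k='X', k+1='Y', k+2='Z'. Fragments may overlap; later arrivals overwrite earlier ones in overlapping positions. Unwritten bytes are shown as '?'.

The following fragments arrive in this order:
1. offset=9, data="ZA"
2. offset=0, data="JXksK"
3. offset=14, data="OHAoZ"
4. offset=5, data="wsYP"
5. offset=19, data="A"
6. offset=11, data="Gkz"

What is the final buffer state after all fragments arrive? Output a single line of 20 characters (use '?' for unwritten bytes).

Fragment 1: offset=9 data="ZA" -> buffer=?????????ZA?????????
Fragment 2: offset=0 data="JXksK" -> buffer=JXksK????ZA?????????
Fragment 3: offset=14 data="OHAoZ" -> buffer=JXksK????ZA???OHAoZ?
Fragment 4: offset=5 data="wsYP" -> buffer=JXksKwsYPZA???OHAoZ?
Fragment 5: offset=19 data="A" -> buffer=JXksKwsYPZA???OHAoZA
Fragment 6: offset=11 data="Gkz" -> buffer=JXksKwsYPZAGkzOHAoZA

Answer: JXksKwsYPZAGkzOHAoZA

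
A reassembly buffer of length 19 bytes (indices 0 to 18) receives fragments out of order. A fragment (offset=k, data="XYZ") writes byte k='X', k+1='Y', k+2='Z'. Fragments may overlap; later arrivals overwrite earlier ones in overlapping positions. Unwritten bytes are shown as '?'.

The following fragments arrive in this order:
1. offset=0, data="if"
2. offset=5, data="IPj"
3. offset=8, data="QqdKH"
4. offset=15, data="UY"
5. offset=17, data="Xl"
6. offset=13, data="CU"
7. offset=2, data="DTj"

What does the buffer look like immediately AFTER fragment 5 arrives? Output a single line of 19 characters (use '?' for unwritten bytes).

Fragment 1: offset=0 data="if" -> buffer=if?????????????????
Fragment 2: offset=5 data="IPj" -> buffer=if???IPj???????????
Fragment 3: offset=8 data="QqdKH" -> buffer=if???IPjQqdKH??????
Fragment 4: offset=15 data="UY" -> buffer=if???IPjQqdKH??UY??
Fragment 5: offset=17 data="Xl" -> buffer=if???IPjQqdKH??UYXl

Answer: if???IPjQqdKH??UYXl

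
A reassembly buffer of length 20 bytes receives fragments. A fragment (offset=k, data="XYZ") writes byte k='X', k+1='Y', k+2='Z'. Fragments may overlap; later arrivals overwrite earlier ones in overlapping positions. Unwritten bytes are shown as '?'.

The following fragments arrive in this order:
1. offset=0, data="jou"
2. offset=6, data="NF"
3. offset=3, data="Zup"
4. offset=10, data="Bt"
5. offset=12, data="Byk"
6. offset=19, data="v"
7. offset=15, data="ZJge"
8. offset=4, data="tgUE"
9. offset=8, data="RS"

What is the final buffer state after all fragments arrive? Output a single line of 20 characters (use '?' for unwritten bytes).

Fragment 1: offset=0 data="jou" -> buffer=jou?????????????????
Fragment 2: offset=6 data="NF" -> buffer=jou???NF????????????
Fragment 3: offset=3 data="Zup" -> buffer=jouZupNF????????????
Fragment 4: offset=10 data="Bt" -> buffer=jouZupNF??Bt????????
Fragment 5: offset=12 data="Byk" -> buffer=jouZupNF??BtByk?????
Fragment 6: offset=19 data="v" -> buffer=jouZupNF??BtByk????v
Fragment 7: offset=15 data="ZJge" -> buffer=jouZupNF??BtBykZJgev
Fragment 8: offset=4 data="tgUE" -> buffer=jouZtgUE??BtBykZJgev
Fragment 9: offset=8 data="RS" -> buffer=jouZtgUERSBtBykZJgev

Answer: jouZtgUERSBtBykZJgev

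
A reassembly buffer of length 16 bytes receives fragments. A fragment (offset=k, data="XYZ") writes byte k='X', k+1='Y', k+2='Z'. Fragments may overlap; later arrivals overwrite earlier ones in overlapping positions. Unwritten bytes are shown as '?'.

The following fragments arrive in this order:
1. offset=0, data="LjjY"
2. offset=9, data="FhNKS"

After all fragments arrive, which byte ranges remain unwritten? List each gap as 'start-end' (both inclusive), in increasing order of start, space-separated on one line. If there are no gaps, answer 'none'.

Fragment 1: offset=0 len=4
Fragment 2: offset=9 len=5
Gaps: 4-8 14-15

Answer: 4-8 14-15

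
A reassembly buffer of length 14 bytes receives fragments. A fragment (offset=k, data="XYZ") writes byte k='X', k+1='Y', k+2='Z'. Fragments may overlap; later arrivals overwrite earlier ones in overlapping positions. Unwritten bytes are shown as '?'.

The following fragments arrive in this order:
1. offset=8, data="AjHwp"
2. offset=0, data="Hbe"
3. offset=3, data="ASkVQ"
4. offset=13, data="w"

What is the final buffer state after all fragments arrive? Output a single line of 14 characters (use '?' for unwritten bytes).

Fragment 1: offset=8 data="AjHwp" -> buffer=????????AjHwp?
Fragment 2: offset=0 data="Hbe" -> buffer=Hbe?????AjHwp?
Fragment 3: offset=3 data="ASkVQ" -> buffer=HbeASkVQAjHwp?
Fragment 4: offset=13 data="w" -> buffer=HbeASkVQAjHwpw

Answer: HbeASkVQAjHwpw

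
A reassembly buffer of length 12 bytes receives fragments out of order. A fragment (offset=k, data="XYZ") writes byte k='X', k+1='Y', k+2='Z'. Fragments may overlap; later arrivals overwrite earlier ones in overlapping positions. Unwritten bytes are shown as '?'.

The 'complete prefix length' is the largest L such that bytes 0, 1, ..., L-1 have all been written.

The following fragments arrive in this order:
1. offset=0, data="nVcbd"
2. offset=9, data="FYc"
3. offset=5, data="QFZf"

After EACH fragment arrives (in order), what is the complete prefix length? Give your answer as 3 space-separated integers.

Fragment 1: offset=0 data="nVcbd" -> buffer=nVcbd??????? -> prefix_len=5
Fragment 2: offset=9 data="FYc" -> buffer=nVcbd????FYc -> prefix_len=5
Fragment 3: offset=5 data="QFZf" -> buffer=nVcbdQFZfFYc -> prefix_len=12

Answer: 5 5 12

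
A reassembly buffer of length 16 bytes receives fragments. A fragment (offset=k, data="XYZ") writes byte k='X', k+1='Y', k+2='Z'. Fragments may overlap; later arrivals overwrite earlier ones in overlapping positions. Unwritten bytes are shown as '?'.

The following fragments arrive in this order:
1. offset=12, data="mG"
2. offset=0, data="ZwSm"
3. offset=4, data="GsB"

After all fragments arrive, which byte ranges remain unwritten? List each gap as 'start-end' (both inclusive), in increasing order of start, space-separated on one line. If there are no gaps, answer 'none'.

Fragment 1: offset=12 len=2
Fragment 2: offset=0 len=4
Fragment 3: offset=4 len=3
Gaps: 7-11 14-15

Answer: 7-11 14-15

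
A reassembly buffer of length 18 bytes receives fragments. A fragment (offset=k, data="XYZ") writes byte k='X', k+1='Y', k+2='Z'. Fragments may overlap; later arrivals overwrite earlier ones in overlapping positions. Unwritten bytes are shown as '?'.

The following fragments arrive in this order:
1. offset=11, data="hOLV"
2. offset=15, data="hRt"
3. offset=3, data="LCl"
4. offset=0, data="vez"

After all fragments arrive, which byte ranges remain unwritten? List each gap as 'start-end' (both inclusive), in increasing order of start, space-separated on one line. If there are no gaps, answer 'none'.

Fragment 1: offset=11 len=4
Fragment 2: offset=15 len=3
Fragment 3: offset=3 len=3
Fragment 4: offset=0 len=3
Gaps: 6-10

Answer: 6-10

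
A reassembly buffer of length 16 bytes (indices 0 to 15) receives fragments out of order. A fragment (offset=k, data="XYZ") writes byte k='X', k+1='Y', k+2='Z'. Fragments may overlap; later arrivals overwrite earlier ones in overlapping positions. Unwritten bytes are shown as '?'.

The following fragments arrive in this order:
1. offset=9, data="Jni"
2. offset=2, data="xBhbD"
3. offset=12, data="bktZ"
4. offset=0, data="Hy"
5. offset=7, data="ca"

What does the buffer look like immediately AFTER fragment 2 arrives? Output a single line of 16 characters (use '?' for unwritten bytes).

Fragment 1: offset=9 data="Jni" -> buffer=?????????Jni????
Fragment 2: offset=2 data="xBhbD" -> buffer=??xBhbD??Jni????

Answer: ??xBhbD??Jni????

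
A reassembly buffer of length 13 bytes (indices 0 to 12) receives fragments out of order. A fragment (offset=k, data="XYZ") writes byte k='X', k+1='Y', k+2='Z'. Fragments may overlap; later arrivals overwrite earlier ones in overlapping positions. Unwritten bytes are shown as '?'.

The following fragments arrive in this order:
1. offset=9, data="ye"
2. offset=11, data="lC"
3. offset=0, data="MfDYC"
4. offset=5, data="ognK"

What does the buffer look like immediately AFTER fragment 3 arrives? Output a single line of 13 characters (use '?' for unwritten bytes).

Fragment 1: offset=9 data="ye" -> buffer=?????????ye??
Fragment 2: offset=11 data="lC" -> buffer=?????????yelC
Fragment 3: offset=0 data="MfDYC" -> buffer=MfDYC????yelC

Answer: MfDYC????yelC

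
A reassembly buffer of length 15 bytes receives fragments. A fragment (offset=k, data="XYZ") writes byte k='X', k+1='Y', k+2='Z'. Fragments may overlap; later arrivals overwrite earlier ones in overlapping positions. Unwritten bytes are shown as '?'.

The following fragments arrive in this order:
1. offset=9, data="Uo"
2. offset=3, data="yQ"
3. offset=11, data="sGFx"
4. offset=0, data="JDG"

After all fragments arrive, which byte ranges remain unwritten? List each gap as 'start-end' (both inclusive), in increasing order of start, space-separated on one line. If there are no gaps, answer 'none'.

Fragment 1: offset=9 len=2
Fragment 2: offset=3 len=2
Fragment 3: offset=11 len=4
Fragment 4: offset=0 len=3
Gaps: 5-8

Answer: 5-8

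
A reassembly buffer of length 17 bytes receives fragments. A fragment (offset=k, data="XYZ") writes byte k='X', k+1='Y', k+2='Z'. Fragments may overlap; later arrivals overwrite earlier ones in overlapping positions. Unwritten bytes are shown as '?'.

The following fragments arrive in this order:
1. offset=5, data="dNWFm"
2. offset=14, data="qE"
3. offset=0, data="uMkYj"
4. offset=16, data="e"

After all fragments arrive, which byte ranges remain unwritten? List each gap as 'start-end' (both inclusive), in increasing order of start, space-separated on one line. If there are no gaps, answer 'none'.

Answer: 10-13

Derivation:
Fragment 1: offset=5 len=5
Fragment 2: offset=14 len=2
Fragment 3: offset=0 len=5
Fragment 4: offset=16 len=1
Gaps: 10-13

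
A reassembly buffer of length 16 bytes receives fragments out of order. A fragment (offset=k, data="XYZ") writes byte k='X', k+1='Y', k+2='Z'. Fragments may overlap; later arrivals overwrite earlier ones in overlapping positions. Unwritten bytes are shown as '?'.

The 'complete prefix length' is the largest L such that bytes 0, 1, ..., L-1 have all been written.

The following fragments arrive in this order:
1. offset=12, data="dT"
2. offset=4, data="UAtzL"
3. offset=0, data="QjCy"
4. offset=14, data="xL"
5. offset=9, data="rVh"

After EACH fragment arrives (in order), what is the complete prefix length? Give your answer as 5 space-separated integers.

Fragment 1: offset=12 data="dT" -> buffer=????????????dT?? -> prefix_len=0
Fragment 2: offset=4 data="UAtzL" -> buffer=????UAtzL???dT?? -> prefix_len=0
Fragment 3: offset=0 data="QjCy" -> buffer=QjCyUAtzL???dT?? -> prefix_len=9
Fragment 4: offset=14 data="xL" -> buffer=QjCyUAtzL???dTxL -> prefix_len=9
Fragment 5: offset=9 data="rVh" -> buffer=QjCyUAtzLrVhdTxL -> prefix_len=16

Answer: 0 0 9 9 16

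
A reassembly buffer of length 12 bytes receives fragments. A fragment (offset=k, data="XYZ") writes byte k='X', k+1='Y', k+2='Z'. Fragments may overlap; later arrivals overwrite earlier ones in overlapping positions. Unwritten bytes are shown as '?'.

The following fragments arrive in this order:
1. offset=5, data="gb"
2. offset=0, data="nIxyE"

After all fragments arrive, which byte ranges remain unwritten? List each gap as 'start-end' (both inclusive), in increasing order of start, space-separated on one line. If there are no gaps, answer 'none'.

Answer: 7-11

Derivation:
Fragment 1: offset=5 len=2
Fragment 2: offset=0 len=5
Gaps: 7-11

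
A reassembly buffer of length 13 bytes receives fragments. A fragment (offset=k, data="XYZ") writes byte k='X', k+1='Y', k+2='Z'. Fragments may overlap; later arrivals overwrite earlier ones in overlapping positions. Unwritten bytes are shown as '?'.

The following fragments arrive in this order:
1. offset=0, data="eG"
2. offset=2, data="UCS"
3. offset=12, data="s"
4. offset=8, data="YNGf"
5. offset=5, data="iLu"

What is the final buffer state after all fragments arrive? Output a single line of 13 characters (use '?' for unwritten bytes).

Answer: eGUCSiLuYNGfs

Derivation:
Fragment 1: offset=0 data="eG" -> buffer=eG???????????
Fragment 2: offset=2 data="UCS" -> buffer=eGUCS????????
Fragment 3: offset=12 data="s" -> buffer=eGUCS???????s
Fragment 4: offset=8 data="YNGf" -> buffer=eGUCS???YNGfs
Fragment 5: offset=5 data="iLu" -> buffer=eGUCSiLuYNGfs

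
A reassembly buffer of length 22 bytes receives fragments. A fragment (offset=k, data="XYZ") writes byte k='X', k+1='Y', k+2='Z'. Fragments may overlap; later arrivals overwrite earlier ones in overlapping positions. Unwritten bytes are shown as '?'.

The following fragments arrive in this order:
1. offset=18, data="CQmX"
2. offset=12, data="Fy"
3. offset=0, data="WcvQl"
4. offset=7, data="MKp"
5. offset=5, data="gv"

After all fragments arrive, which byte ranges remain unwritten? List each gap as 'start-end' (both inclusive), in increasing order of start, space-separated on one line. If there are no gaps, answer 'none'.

Answer: 10-11 14-17

Derivation:
Fragment 1: offset=18 len=4
Fragment 2: offset=12 len=2
Fragment 3: offset=0 len=5
Fragment 4: offset=7 len=3
Fragment 5: offset=5 len=2
Gaps: 10-11 14-17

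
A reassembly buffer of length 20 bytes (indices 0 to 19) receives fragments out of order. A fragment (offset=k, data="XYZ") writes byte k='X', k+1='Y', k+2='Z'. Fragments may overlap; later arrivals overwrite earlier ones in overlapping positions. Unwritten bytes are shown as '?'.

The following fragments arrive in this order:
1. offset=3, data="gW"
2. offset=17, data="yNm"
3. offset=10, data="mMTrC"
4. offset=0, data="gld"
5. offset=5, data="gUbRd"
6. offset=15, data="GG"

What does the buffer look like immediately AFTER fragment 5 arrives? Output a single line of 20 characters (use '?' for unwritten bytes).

Fragment 1: offset=3 data="gW" -> buffer=???gW???????????????
Fragment 2: offset=17 data="yNm" -> buffer=???gW????????????yNm
Fragment 3: offset=10 data="mMTrC" -> buffer=???gW?????mMTrC??yNm
Fragment 4: offset=0 data="gld" -> buffer=gldgW?????mMTrC??yNm
Fragment 5: offset=5 data="gUbRd" -> buffer=gldgWgUbRdmMTrC??yNm

Answer: gldgWgUbRdmMTrC??yNm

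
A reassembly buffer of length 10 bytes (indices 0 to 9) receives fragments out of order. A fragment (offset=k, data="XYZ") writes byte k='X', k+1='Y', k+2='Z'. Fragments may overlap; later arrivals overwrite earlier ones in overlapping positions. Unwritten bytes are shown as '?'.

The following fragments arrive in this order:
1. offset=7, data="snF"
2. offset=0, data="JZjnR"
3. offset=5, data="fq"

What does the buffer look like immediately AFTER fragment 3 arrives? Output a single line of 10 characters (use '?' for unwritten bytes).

Answer: JZjnRfqsnF

Derivation:
Fragment 1: offset=7 data="snF" -> buffer=???????snF
Fragment 2: offset=0 data="JZjnR" -> buffer=JZjnR??snF
Fragment 3: offset=5 data="fq" -> buffer=JZjnRfqsnF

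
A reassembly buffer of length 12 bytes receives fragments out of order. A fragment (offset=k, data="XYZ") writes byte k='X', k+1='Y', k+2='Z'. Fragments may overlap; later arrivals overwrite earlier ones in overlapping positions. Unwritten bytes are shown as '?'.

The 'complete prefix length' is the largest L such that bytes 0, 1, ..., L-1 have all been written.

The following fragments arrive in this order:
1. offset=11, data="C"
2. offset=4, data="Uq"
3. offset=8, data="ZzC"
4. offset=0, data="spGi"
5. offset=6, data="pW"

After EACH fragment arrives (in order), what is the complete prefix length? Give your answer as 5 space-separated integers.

Answer: 0 0 0 6 12

Derivation:
Fragment 1: offset=11 data="C" -> buffer=???????????C -> prefix_len=0
Fragment 2: offset=4 data="Uq" -> buffer=????Uq?????C -> prefix_len=0
Fragment 3: offset=8 data="ZzC" -> buffer=????Uq??ZzCC -> prefix_len=0
Fragment 4: offset=0 data="spGi" -> buffer=spGiUq??ZzCC -> prefix_len=6
Fragment 5: offset=6 data="pW" -> buffer=spGiUqpWZzCC -> prefix_len=12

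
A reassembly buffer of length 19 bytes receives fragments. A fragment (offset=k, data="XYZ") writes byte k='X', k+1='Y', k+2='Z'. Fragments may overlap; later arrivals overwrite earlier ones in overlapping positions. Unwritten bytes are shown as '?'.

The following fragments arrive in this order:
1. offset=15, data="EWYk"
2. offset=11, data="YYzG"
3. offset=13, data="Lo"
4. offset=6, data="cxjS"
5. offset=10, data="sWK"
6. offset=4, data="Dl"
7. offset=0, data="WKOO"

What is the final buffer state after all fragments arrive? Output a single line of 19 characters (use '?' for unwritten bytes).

Fragment 1: offset=15 data="EWYk" -> buffer=???????????????EWYk
Fragment 2: offset=11 data="YYzG" -> buffer=???????????YYzGEWYk
Fragment 3: offset=13 data="Lo" -> buffer=???????????YYLoEWYk
Fragment 4: offset=6 data="cxjS" -> buffer=??????cxjS?YYLoEWYk
Fragment 5: offset=10 data="sWK" -> buffer=??????cxjSsWKLoEWYk
Fragment 6: offset=4 data="Dl" -> buffer=????DlcxjSsWKLoEWYk
Fragment 7: offset=0 data="WKOO" -> buffer=WKOODlcxjSsWKLoEWYk

Answer: WKOODlcxjSsWKLoEWYk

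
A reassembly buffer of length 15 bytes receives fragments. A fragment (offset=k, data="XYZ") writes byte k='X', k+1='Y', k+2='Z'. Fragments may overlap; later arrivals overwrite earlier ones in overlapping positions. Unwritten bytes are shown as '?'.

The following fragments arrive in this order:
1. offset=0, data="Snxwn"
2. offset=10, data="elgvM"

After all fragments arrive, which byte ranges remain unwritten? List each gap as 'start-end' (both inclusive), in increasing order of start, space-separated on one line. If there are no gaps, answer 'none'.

Fragment 1: offset=0 len=5
Fragment 2: offset=10 len=5
Gaps: 5-9

Answer: 5-9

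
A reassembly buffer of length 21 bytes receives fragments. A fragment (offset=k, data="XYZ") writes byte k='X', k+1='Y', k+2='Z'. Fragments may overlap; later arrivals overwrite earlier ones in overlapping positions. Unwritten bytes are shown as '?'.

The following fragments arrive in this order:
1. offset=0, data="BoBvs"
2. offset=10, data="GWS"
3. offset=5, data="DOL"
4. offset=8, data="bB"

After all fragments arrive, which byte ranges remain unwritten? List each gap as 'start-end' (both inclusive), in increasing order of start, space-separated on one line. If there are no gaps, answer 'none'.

Fragment 1: offset=0 len=5
Fragment 2: offset=10 len=3
Fragment 3: offset=5 len=3
Fragment 4: offset=8 len=2
Gaps: 13-20

Answer: 13-20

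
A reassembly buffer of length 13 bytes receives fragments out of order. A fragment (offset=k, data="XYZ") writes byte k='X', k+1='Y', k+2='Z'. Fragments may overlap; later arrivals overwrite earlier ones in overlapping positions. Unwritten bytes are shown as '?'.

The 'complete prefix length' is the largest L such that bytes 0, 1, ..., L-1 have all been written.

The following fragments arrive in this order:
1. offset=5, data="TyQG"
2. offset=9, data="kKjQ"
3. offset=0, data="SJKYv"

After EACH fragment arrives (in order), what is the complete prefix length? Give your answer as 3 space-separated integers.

Answer: 0 0 13

Derivation:
Fragment 1: offset=5 data="TyQG" -> buffer=?????TyQG???? -> prefix_len=0
Fragment 2: offset=9 data="kKjQ" -> buffer=?????TyQGkKjQ -> prefix_len=0
Fragment 3: offset=0 data="SJKYv" -> buffer=SJKYvTyQGkKjQ -> prefix_len=13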